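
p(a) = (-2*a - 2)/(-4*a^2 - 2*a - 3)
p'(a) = (-2*a - 2)*(8*a + 2)/(-4*a^2 - 2*a - 3)^2 - 2/(-4*a^2 - 2*a - 3) = 2*(-4*a^2 - 8*a + 1)/(16*a^4 + 16*a^3 + 28*a^2 + 12*a + 9)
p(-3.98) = -0.10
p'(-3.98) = -0.02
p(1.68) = 0.30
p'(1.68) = -0.15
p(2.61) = 0.20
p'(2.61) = -0.07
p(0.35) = 0.64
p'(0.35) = -0.26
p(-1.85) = -0.13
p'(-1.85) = 0.03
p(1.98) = 0.26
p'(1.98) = -0.12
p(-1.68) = -0.12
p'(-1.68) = 0.05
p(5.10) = 0.10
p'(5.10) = -0.02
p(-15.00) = -0.03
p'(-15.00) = 0.00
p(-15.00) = -0.03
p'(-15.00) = 0.00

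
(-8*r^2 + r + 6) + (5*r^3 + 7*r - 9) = 5*r^3 - 8*r^2 + 8*r - 3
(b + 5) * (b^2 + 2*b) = b^3 + 7*b^2 + 10*b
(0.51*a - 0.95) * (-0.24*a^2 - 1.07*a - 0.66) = -0.1224*a^3 - 0.3177*a^2 + 0.6799*a + 0.627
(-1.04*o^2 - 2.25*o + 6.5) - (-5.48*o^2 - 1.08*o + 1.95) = 4.44*o^2 - 1.17*o + 4.55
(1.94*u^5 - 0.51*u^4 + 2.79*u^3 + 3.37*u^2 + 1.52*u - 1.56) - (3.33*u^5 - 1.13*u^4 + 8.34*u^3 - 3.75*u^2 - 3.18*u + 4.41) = -1.39*u^5 + 0.62*u^4 - 5.55*u^3 + 7.12*u^2 + 4.7*u - 5.97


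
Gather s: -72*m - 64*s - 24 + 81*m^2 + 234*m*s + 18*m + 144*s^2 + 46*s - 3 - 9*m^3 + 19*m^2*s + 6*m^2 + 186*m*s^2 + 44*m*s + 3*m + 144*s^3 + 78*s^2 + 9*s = -9*m^3 + 87*m^2 - 51*m + 144*s^3 + s^2*(186*m + 222) + s*(19*m^2 + 278*m - 9) - 27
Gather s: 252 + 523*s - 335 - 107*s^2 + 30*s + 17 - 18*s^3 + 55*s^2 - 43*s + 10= -18*s^3 - 52*s^2 + 510*s - 56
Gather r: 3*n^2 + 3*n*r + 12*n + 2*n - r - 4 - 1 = 3*n^2 + 14*n + r*(3*n - 1) - 5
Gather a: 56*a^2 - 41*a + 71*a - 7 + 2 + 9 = 56*a^2 + 30*a + 4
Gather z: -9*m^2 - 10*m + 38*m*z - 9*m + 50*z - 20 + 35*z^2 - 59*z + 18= -9*m^2 - 19*m + 35*z^2 + z*(38*m - 9) - 2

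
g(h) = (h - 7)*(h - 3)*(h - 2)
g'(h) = (h - 7)*(h - 3) + (h - 7)*(h - 2) + (h - 3)*(h - 2)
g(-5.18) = -715.36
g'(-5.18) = 245.82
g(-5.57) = -815.48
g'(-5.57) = 267.75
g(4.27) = -7.87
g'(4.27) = -6.78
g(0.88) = -14.53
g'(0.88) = 22.20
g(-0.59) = -70.57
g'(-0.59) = 56.20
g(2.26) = 0.91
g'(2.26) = 2.08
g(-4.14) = -488.37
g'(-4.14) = 191.78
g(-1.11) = -103.66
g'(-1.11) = 71.34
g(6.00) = -12.00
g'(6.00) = 5.00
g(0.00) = -42.00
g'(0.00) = 41.00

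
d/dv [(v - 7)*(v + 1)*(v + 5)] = 3*v^2 - 2*v - 37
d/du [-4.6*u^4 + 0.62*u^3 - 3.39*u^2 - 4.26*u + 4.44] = -18.4*u^3 + 1.86*u^2 - 6.78*u - 4.26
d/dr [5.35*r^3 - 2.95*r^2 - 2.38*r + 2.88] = 16.05*r^2 - 5.9*r - 2.38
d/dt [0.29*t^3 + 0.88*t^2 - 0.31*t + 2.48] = 0.87*t^2 + 1.76*t - 0.31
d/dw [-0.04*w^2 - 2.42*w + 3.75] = -0.08*w - 2.42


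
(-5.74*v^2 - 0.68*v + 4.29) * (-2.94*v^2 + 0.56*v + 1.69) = 16.8756*v^4 - 1.2152*v^3 - 22.694*v^2 + 1.2532*v + 7.2501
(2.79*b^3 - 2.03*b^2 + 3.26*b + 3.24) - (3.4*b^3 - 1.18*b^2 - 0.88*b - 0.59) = -0.61*b^3 - 0.85*b^2 + 4.14*b + 3.83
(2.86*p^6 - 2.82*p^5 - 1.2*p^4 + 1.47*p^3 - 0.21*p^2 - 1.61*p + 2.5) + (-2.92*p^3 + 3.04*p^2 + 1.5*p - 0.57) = 2.86*p^6 - 2.82*p^5 - 1.2*p^4 - 1.45*p^3 + 2.83*p^2 - 0.11*p + 1.93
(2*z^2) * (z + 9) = 2*z^3 + 18*z^2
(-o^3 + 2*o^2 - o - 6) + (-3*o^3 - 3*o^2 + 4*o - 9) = -4*o^3 - o^2 + 3*o - 15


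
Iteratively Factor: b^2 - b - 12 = (b + 3)*(b - 4)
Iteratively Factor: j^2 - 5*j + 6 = (j - 3)*(j - 2)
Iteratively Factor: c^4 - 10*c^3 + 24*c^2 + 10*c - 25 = (c - 1)*(c^3 - 9*c^2 + 15*c + 25) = (c - 5)*(c - 1)*(c^2 - 4*c - 5) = (c - 5)*(c - 1)*(c + 1)*(c - 5)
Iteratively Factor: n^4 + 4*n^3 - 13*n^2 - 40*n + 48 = (n - 3)*(n^3 + 7*n^2 + 8*n - 16) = (n - 3)*(n + 4)*(n^2 + 3*n - 4) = (n - 3)*(n - 1)*(n + 4)*(n + 4)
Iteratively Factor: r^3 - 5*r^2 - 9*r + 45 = (r + 3)*(r^2 - 8*r + 15) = (r - 3)*(r + 3)*(r - 5)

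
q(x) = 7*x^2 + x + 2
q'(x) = 14*x + 1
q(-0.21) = 2.10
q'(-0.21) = -1.94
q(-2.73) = 51.44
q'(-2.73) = -37.22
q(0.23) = 2.60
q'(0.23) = 4.22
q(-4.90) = 165.17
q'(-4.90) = -67.60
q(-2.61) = 47.07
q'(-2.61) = -35.54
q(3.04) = 69.73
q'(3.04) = 43.56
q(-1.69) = 20.30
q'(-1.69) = -22.66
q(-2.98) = 61.18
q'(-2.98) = -40.72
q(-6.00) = 248.00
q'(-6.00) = -83.00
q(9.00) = 578.00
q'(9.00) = 127.00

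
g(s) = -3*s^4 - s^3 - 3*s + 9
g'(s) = -12*s^3 - 3*s^2 - 3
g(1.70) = -26.07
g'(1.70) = -70.63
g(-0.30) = 9.90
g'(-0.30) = -2.95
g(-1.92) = -18.93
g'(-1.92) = 70.88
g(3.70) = -615.00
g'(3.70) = -651.91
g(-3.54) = -407.14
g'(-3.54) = 491.75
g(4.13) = -946.65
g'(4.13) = -899.51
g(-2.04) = -28.35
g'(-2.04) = 86.39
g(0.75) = 5.38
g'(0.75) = -9.75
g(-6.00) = -3645.00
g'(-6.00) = 2481.00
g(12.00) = -63963.00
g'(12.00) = -21171.00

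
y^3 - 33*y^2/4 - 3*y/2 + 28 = (y - 8)*(y - 2)*(y + 7/4)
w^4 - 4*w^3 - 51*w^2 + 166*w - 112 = (w - 8)*(w - 2)*(w - 1)*(w + 7)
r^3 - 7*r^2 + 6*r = r*(r - 6)*(r - 1)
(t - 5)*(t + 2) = t^2 - 3*t - 10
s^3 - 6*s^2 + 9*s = s*(s - 3)^2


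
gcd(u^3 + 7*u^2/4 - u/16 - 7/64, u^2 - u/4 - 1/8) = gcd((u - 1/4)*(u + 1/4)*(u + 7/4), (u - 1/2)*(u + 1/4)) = u + 1/4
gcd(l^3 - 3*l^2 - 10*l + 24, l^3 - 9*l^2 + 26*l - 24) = l^2 - 6*l + 8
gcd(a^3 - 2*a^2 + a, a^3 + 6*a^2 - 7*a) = a^2 - a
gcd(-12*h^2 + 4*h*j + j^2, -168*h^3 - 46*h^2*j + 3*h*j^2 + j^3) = 6*h + j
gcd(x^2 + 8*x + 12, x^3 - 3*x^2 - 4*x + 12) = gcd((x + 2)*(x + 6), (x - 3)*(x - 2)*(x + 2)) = x + 2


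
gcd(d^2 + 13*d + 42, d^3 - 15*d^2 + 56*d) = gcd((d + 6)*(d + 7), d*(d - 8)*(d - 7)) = 1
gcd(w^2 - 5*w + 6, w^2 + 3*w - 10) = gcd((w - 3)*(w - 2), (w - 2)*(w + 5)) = w - 2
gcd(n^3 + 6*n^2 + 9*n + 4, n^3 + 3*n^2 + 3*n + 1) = n^2 + 2*n + 1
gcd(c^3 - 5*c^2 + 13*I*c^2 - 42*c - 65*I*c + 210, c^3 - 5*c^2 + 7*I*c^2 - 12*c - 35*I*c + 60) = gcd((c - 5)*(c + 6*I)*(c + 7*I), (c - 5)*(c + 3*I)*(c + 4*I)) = c - 5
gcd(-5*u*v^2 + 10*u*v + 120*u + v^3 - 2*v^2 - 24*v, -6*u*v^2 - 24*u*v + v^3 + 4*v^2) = v + 4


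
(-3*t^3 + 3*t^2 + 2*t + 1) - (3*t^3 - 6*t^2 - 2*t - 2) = -6*t^3 + 9*t^2 + 4*t + 3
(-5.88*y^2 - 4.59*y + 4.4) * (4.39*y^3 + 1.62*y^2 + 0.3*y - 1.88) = -25.8132*y^5 - 29.6757*y^4 + 10.1162*y^3 + 16.8054*y^2 + 9.9492*y - 8.272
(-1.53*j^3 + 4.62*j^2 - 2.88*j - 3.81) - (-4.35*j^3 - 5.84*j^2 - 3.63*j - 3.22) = 2.82*j^3 + 10.46*j^2 + 0.75*j - 0.59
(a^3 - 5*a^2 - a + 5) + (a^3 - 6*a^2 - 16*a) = 2*a^3 - 11*a^2 - 17*a + 5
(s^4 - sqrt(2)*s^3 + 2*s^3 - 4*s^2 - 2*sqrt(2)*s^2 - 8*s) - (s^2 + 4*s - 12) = s^4 - sqrt(2)*s^3 + 2*s^3 - 5*s^2 - 2*sqrt(2)*s^2 - 12*s + 12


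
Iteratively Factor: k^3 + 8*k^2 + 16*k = (k)*(k^2 + 8*k + 16) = k*(k + 4)*(k + 4)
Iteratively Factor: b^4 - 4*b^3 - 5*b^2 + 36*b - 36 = (b - 3)*(b^3 - b^2 - 8*b + 12) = (b - 3)*(b - 2)*(b^2 + b - 6) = (b - 3)*(b - 2)^2*(b + 3)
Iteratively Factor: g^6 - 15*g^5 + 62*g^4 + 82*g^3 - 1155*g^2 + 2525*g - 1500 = (g - 1)*(g^5 - 14*g^4 + 48*g^3 + 130*g^2 - 1025*g + 1500) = (g - 5)*(g - 1)*(g^4 - 9*g^3 + 3*g^2 + 145*g - 300) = (g - 5)*(g - 1)*(g + 4)*(g^3 - 13*g^2 + 55*g - 75) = (g - 5)^2*(g - 1)*(g + 4)*(g^2 - 8*g + 15) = (g - 5)^3*(g - 1)*(g + 4)*(g - 3)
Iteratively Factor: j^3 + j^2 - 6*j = (j)*(j^2 + j - 6) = j*(j - 2)*(j + 3)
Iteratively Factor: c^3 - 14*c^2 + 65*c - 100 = (c - 5)*(c^2 - 9*c + 20) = (c - 5)^2*(c - 4)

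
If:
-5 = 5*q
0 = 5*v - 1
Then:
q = -1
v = 1/5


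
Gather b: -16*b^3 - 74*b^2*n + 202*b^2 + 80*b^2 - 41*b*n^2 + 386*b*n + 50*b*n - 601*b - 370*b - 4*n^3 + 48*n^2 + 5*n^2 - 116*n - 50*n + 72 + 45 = -16*b^3 + b^2*(282 - 74*n) + b*(-41*n^2 + 436*n - 971) - 4*n^3 + 53*n^2 - 166*n + 117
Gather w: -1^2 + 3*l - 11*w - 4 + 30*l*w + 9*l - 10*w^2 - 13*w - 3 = 12*l - 10*w^2 + w*(30*l - 24) - 8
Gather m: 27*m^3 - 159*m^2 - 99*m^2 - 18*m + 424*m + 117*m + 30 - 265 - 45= 27*m^3 - 258*m^2 + 523*m - 280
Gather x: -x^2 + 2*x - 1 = -x^2 + 2*x - 1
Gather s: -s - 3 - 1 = -s - 4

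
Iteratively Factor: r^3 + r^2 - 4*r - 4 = (r - 2)*(r^2 + 3*r + 2) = (r - 2)*(r + 2)*(r + 1)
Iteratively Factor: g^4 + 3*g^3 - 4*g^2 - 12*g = (g + 2)*(g^3 + g^2 - 6*g) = (g - 2)*(g + 2)*(g^2 + 3*g) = (g - 2)*(g + 2)*(g + 3)*(g)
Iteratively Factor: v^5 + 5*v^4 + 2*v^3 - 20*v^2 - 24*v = (v + 2)*(v^4 + 3*v^3 - 4*v^2 - 12*v) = (v - 2)*(v + 2)*(v^3 + 5*v^2 + 6*v) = (v - 2)*(v + 2)^2*(v^2 + 3*v) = (v - 2)*(v + 2)^2*(v + 3)*(v)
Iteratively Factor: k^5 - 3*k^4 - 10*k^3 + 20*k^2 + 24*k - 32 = (k + 2)*(k^4 - 5*k^3 + 20*k - 16) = (k - 2)*(k + 2)*(k^3 - 3*k^2 - 6*k + 8) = (k - 2)*(k + 2)^2*(k^2 - 5*k + 4) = (k - 4)*(k - 2)*(k + 2)^2*(k - 1)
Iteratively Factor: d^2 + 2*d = (d)*(d + 2)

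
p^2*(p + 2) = p^3 + 2*p^2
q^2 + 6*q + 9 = (q + 3)^2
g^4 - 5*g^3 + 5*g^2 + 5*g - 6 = (g - 3)*(g - 2)*(g - 1)*(g + 1)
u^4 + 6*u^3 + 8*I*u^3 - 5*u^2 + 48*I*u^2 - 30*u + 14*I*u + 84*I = (u + 6)*(u - I)*(u + 2*I)*(u + 7*I)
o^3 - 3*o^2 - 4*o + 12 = (o - 3)*(o - 2)*(o + 2)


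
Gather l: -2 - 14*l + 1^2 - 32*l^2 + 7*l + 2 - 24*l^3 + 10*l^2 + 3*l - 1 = -24*l^3 - 22*l^2 - 4*l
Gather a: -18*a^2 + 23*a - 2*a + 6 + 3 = -18*a^2 + 21*a + 9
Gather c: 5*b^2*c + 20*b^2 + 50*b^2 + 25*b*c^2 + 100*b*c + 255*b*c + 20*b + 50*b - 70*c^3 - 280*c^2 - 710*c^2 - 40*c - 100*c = 70*b^2 + 70*b - 70*c^3 + c^2*(25*b - 990) + c*(5*b^2 + 355*b - 140)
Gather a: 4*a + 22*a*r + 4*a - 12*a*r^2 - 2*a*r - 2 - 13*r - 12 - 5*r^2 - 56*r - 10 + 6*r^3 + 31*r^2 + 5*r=a*(-12*r^2 + 20*r + 8) + 6*r^3 + 26*r^2 - 64*r - 24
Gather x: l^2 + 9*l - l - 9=l^2 + 8*l - 9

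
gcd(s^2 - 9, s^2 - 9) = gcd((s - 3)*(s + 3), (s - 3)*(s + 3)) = s^2 - 9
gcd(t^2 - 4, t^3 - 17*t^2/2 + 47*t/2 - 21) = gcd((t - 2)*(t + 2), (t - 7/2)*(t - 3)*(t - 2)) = t - 2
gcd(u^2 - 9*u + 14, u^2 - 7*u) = u - 7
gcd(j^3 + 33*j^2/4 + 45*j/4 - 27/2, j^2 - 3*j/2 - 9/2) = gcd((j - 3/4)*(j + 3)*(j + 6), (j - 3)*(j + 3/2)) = 1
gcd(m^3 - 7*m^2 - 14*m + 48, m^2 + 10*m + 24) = 1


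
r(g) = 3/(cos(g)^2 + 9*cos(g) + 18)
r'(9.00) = 0.08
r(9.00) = 0.28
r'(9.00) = 0.08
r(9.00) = 0.28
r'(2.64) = 0.09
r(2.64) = 0.28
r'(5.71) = -0.03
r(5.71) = 0.11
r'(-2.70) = -0.08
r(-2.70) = 0.28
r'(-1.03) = -0.05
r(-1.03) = 0.13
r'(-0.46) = -0.02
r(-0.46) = 0.11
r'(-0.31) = -0.01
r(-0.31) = 0.11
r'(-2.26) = -0.11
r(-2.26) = 0.24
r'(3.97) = -0.11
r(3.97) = 0.24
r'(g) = 3*(2*sin(g)*cos(g) + 9*sin(g))/(cos(g)^2 + 9*cos(g) + 18)^2 = 3*(2*cos(g) + 9)*sin(g)/(cos(g)^2 + 9*cos(g) + 18)^2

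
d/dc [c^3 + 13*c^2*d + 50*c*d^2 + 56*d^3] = 3*c^2 + 26*c*d + 50*d^2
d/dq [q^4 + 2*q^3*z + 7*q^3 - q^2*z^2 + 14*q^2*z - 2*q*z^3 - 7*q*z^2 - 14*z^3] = 4*q^3 + 6*q^2*z + 21*q^2 - 2*q*z^2 + 28*q*z - 2*z^3 - 7*z^2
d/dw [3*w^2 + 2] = 6*w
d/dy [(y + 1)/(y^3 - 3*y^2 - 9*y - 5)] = 2*(2 - y)/(y^4 - 8*y^3 + 6*y^2 + 40*y + 25)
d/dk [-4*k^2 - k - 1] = -8*k - 1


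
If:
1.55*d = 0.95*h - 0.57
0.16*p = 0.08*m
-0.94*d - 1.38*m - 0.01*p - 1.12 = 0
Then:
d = -2.9468085106383*p - 1.19148936170213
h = -4.80795072788354*p - 1.34400895856663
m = 2.0*p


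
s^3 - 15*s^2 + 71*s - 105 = (s - 7)*(s - 5)*(s - 3)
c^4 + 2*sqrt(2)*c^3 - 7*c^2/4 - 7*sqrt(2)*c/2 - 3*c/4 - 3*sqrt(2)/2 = (c - 3/2)*(c + 1/2)*(c + 1)*(c + 2*sqrt(2))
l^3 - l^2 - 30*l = l*(l - 6)*(l + 5)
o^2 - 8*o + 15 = (o - 5)*(o - 3)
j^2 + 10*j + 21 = (j + 3)*(j + 7)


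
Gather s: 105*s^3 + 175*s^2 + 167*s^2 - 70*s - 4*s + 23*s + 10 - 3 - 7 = 105*s^3 + 342*s^2 - 51*s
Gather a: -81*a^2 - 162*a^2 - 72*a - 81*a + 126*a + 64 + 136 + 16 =-243*a^2 - 27*a + 216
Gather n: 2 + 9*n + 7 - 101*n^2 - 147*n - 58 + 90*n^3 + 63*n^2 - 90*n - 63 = 90*n^3 - 38*n^2 - 228*n - 112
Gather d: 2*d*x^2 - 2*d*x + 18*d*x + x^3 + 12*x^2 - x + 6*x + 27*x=d*(2*x^2 + 16*x) + x^3 + 12*x^2 + 32*x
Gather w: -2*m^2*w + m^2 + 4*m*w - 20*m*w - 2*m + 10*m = m^2 + 8*m + w*(-2*m^2 - 16*m)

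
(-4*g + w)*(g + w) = -4*g^2 - 3*g*w + w^2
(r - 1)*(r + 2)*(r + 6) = r^3 + 7*r^2 + 4*r - 12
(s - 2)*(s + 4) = s^2 + 2*s - 8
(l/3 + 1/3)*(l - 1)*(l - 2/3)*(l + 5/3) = l^4/3 + l^3/3 - 19*l^2/27 - l/3 + 10/27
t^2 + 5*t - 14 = (t - 2)*(t + 7)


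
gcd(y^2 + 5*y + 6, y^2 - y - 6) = y + 2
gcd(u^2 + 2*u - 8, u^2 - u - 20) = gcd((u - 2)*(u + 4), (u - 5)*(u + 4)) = u + 4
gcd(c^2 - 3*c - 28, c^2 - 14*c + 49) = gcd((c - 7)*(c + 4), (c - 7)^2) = c - 7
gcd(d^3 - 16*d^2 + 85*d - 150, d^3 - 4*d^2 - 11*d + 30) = d - 5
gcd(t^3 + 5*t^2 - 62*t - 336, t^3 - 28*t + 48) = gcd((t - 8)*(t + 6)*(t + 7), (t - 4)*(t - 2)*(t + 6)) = t + 6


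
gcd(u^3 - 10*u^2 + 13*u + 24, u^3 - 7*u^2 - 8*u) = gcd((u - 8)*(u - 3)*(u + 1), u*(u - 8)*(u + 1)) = u^2 - 7*u - 8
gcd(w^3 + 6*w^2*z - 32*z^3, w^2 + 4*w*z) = w + 4*z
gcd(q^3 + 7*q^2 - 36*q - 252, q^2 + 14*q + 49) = q + 7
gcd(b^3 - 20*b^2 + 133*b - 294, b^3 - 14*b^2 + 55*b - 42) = b^2 - 13*b + 42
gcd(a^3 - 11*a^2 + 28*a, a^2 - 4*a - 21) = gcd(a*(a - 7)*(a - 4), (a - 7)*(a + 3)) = a - 7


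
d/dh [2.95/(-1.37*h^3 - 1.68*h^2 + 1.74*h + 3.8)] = (12.1245*h^2 + 9.912*h - 5.133)/(1.37*h^3 + 1.68*h^2 - 1.74*h - 3.8)^2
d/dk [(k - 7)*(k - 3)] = 2*k - 10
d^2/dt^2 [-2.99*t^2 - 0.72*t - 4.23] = -5.98000000000000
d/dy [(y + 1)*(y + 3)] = 2*y + 4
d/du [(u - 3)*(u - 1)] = 2*u - 4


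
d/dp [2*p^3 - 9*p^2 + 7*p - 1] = 6*p^2 - 18*p + 7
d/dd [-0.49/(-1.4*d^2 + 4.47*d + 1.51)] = (2.1903 - 1.372*d)/(-1.4*d^2 + 4.47*d + 1.51)^2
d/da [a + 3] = 1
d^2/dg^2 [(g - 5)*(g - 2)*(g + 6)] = 6*g - 2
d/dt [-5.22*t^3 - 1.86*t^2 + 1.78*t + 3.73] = -15.66*t^2 - 3.72*t + 1.78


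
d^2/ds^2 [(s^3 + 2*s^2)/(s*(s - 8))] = 160/(s^3 - 24*s^2 + 192*s - 512)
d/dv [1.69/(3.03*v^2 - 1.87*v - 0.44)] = (3.1603 - 10.2414*v)/(-3.03*v^2 + 1.87*v + 0.44)^2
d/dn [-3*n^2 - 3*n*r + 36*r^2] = -6*n - 3*r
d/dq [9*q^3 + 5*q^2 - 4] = q*(27*q + 10)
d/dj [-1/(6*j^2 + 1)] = 12*j/(6*j^2 + 1)^2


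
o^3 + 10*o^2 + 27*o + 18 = (o + 1)*(o + 3)*(o + 6)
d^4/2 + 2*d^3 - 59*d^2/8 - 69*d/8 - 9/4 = (d/2 + 1/4)*(d - 3)*(d + 1/2)*(d + 6)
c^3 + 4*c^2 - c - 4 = (c - 1)*(c + 1)*(c + 4)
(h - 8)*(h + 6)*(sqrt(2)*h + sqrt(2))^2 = 2*h^4 - 102*h^2 - 196*h - 96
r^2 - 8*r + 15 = (r - 5)*(r - 3)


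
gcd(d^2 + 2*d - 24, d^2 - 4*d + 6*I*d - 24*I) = d - 4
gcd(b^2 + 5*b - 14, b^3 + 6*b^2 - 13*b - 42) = b + 7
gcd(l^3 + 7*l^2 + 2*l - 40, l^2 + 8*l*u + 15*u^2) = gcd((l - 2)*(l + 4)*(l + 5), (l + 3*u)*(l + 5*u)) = 1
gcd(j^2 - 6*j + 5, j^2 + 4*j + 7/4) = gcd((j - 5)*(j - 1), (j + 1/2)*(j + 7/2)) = 1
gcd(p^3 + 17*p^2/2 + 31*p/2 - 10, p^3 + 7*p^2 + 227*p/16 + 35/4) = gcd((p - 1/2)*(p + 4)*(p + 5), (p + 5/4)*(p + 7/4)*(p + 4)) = p + 4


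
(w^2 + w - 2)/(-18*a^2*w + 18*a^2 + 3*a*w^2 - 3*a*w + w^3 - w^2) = (w + 2)/(-18*a^2 + 3*a*w + w^2)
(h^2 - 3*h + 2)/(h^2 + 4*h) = (h^2 - 3*h + 2)/(h*(h + 4))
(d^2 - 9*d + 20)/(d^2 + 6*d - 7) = (d^2 - 9*d + 20)/(d^2 + 6*d - 7)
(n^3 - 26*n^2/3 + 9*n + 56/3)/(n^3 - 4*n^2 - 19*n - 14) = (n - 8/3)/(n + 2)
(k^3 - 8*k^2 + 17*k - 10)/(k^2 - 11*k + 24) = (k^3 - 8*k^2 + 17*k - 10)/(k^2 - 11*k + 24)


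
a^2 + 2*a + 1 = (a + 1)^2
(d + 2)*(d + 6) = d^2 + 8*d + 12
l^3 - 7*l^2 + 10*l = l*(l - 5)*(l - 2)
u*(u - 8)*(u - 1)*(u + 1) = u^4 - 8*u^3 - u^2 + 8*u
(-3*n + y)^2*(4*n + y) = 36*n^3 - 15*n^2*y - 2*n*y^2 + y^3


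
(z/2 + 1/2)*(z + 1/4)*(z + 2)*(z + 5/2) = z^4/2 + 23*z^3/8 + 87*z^2/16 + 59*z/16 + 5/8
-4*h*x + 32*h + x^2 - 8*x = (-4*h + x)*(x - 8)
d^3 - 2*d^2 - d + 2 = (d - 2)*(d - 1)*(d + 1)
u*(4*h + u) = 4*h*u + u^2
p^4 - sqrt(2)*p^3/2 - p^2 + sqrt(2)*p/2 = p*(p - 1)*(p + 1)*(p - sqrt(2)/2)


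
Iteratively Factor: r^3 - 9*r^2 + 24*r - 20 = (r - 2)*(r^2 - 7*r + 10) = (r - 2)^2*(r - 5)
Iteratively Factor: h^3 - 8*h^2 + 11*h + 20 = (h - 5)*(h^2 - 3*h - 4) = (h - 5)*(h + 1)*(h - 4)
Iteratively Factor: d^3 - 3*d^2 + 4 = (d - 2)*(d^2 - d - 2) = (d - 2)^2*(d + 1)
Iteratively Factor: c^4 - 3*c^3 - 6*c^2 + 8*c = (c + 2)*(c^3 - 5*c^2 + 4*c) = (c - 4)*(c + 2)*(c^2 - c) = (c - 4)*(c - 1)*(c + 2)*(c)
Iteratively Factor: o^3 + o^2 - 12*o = (o + 4)*(o^2 - 3*o) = o*(o + 4)*(o - 3)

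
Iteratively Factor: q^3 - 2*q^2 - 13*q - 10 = (q + 1)*(q^2 - 3*q - 10) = (q + 1)*(q + 2)*(q - 5)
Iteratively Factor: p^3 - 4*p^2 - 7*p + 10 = (p - 5)*(p^2 + p - 2) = (p - 5)*(p - 1)*(p + 2)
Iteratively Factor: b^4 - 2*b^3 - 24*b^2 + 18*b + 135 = (b + 3)*(b^3 - 5*b^2 - 9*b + 45) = (b - 3)*(b + 3)*(b^2 - 2*b - 15) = (b - 3)*(b + 3)^2*(b - 5)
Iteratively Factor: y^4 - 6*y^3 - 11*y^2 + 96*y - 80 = (y - 5)*(y^3 - y^2 - 16*y + 16) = (y - 5)*(y - 4)*(y^2 + 3*y - 4) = (y - 5)*(y - 4)*(y - 1)*(y + 4)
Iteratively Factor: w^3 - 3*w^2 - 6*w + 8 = (w - 4)*(w^2 + w - 2) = (w - 4)*(w - 1)*(w + 2)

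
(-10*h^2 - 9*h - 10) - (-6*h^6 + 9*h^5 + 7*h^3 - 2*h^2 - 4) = 6*h^6 - 9*h^5 - 7*h^3 - 8*h^2 - 9*h - 6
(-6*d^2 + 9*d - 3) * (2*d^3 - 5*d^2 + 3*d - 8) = -12*d^5 + 48*d^4 - 69*d^3 + 90*d^2 - 81*d + 24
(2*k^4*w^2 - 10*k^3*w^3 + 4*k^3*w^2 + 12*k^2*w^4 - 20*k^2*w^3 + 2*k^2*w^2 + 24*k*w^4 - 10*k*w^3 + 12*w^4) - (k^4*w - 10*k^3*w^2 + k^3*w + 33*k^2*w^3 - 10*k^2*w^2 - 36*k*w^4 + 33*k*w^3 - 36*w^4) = 2*k^4*w^2 - k^4*w - 10*k^3*w^3 + 14*k^3*w^2 - k^3*w + 12*k^2*w^4 - 53*k^2*w^3 + 12*k^2*w^2 + 60*k*w^4 - 43*k*w^3 + 48*w^4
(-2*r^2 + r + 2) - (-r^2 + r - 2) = 4 - r^2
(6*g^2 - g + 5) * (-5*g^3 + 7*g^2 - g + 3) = -30*g^5 + 47*g^4 - 38*g^3 + 54*g^2 - 8*g + 15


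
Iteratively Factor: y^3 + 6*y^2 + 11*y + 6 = (y + 2)*(y^2 + 4*y + 3) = (y + 2)*(y + 3)*(y + 1)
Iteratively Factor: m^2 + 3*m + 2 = (m + 1)*(m + 2)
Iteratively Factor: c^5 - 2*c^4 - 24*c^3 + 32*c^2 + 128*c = (c + 2)*(c^4 - 4*c^3 - 16*c^2 + 64*c) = (c + 2)*(c + 4)*(c^3 - 8*c^2 + 16*c) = c*(c + 2)*(c + 4)*(c^2 - 8*c + 16) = c*(c - 4)*(c + 2)*(c + 4)*(c - 4)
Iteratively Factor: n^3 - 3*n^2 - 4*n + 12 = (n - 3)*(n^2 - 4) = (n - 3)*(n + 2)*(n - 2)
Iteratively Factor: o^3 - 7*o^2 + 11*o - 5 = (o - 1)*(o^2 - 6*o + 5) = (o - 1)^2*(o - 5)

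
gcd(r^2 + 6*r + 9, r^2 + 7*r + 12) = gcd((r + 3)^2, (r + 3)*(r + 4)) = r + 3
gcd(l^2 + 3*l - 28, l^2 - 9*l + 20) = l - 4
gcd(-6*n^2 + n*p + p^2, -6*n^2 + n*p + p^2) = -6*n^2 + n*p + p^2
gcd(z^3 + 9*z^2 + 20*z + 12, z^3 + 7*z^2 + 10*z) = z + 2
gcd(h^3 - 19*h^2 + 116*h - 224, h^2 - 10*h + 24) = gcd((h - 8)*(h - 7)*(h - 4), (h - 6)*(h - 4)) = h - 4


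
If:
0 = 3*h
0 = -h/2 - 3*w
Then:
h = 0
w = 0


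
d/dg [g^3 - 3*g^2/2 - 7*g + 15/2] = 3*g^2 - 3*g - 7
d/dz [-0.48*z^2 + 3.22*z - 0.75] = 3.22 - 0.96*z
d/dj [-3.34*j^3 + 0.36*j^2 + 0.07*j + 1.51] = -10.02*j^2 + 0.72*j + 0.07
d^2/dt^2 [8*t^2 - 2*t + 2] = 16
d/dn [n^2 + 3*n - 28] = 2*n + 3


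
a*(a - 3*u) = a^2 - 3*a*u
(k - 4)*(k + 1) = k^2 - 3*k - 4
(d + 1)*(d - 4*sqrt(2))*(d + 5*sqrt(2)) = d^3 + d^2 + sqrt(2)*d^2 - 40*d + sqrt(2)*d - 40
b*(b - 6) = b^2 - 6*b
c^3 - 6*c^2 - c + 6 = (c - 6)*(c - 1)*(c + 1)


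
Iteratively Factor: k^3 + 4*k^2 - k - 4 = (k + 4)*(k^2 - 1) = (k - 1)*(k + 4)*(k + 1)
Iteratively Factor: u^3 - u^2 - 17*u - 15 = (u + 3)*(u^2 - 4*u - 5) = (u + 1)*(u + 3)*(u - 5)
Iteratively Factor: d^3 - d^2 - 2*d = (d - 2)*(d^2 + d) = (d - 2)*(d + 1)*(d)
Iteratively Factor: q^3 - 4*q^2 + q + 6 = (q + 1)*(q^2 - 5*q + 6) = (q - 3)*(q + 1)*(q - 2)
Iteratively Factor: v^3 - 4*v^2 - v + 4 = (v - 1)*(v^2 - 3*v - 4) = (v - 1)*(v + 1)*(v - 4)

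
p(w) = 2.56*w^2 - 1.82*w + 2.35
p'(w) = 5.12*w - 1.82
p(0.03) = 2.30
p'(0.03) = -1.67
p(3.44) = 26.38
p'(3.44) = 15.79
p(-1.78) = 13.70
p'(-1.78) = -10.93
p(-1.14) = 7.75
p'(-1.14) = -7.66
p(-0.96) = 6.46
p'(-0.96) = -6.74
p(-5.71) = 96.21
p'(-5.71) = -31.06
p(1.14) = 3.60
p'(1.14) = 4.02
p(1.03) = 3.19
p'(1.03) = 3.45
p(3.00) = 19.93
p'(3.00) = 13.54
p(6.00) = 83.59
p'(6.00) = 28.90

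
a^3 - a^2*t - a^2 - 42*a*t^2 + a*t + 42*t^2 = (a - 1)*(a - 7*t)*(a + 6*t)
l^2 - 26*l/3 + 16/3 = (l - 8)*(l - 2/3)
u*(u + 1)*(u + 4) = u^3 + 5*u^2 + 4*u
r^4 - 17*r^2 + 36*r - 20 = (r - 2)^2*(r - 1)*(r + 5)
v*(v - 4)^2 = v^3 - 8*v^2 + 16*v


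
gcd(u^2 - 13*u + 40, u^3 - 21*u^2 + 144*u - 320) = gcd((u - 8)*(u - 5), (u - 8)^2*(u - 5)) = u^2 - 13*u + 40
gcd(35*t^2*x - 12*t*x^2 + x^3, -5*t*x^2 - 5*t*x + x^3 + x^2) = -5*t*x + x^2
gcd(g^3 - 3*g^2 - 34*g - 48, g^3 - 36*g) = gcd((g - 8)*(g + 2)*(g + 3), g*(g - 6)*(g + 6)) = 1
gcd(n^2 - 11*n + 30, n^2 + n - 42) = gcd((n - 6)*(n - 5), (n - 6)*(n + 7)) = n - 6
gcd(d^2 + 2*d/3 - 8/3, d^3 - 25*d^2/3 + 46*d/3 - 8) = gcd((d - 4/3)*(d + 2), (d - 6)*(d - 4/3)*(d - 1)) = d - 4/3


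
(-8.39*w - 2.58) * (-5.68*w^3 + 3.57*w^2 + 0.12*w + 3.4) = 47.6552*w^4 - 15.2979*w^3 - 10.2174*w^2 - 28.8356*w - 8.772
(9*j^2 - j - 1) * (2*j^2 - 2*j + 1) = 18*j^4 - 20*j^3 + 9*j^2 + j - 1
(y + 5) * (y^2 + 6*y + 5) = y^3 + 11*y^2 + 35*y + 25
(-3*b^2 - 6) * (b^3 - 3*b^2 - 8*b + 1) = -3*b^5 + 9*b^4 + 18*b^3 + 15*b^2 + 48*b - 6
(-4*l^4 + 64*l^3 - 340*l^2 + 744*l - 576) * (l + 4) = -4*l^5 + 48*l^4 - 84*l^3 - 616*l^2 + 2400*l - 2304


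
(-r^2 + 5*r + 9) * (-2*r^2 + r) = 2*r^4 - 11*r^3 - 13*r^2 + 9*r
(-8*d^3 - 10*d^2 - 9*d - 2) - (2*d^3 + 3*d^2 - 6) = -10*d^3 - 13*d^2 - 9*d + 4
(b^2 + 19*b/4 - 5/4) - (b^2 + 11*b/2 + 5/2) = -3*b/4 - 15/4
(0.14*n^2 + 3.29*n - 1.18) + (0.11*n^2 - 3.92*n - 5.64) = 0.25*n^2 - 0.63*n - 6.82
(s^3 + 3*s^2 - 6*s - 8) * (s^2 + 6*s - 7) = s^5 + 9*s^4 + 5*s^3 - 65*s^2 - 6*s + 56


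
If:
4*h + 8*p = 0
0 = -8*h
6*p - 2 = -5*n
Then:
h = 0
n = 2/5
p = 0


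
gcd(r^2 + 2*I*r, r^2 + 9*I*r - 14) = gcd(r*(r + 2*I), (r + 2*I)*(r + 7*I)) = r + 2*I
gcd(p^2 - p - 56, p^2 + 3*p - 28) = p + 7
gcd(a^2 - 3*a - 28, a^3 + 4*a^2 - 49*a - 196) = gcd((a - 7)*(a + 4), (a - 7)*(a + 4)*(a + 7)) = a^2 - 3*a - 28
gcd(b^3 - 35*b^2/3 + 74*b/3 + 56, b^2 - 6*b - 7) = b - 7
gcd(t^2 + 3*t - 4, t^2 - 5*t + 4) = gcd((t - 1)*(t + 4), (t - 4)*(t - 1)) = t - 1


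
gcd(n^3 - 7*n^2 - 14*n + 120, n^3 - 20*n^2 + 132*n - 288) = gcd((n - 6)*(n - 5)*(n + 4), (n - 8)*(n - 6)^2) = n - 6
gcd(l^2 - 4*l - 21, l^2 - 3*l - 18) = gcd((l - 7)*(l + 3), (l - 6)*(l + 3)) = l + 3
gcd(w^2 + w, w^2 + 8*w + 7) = w + 1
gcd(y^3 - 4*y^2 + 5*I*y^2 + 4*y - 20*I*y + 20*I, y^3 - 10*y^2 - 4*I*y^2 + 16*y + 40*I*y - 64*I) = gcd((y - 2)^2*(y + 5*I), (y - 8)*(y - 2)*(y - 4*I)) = y - 2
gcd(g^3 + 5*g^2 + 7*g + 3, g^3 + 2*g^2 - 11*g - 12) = g + 1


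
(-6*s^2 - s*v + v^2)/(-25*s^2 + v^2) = (6*s^2 + s*v - v^2)/(25*s^2 - v^2)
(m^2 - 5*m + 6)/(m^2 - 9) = (m - 2)/(m + 3)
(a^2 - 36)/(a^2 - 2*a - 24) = (a + 6)/(a + 4)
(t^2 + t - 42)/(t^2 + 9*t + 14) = (t - 6)/(t + 2)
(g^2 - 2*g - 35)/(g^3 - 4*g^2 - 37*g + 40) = (g - 7)/(g^2 - 9*g + 8)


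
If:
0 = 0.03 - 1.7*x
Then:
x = 0.02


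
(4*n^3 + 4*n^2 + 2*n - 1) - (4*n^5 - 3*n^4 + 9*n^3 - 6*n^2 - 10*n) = -4*n^5 + 3*n^4 - 5*n^3 + 10*n^2 + 12*n - 1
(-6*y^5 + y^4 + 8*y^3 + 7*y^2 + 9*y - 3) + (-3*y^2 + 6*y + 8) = -6*y^5 + y^4 + 8*y^3 + 4*y^2 + 15*y + 5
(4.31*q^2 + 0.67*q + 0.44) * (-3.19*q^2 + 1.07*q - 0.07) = -13.7489*q^4 + 2.4744*q^3 - 0.9884*q^2 + 0.4239*q - 0.0308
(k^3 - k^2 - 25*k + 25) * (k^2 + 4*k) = k^5 + 3*k^4 - 29*k^3 - 75*k^2 + 100*k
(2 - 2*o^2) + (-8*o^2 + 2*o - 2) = -10*o^2 + 2*o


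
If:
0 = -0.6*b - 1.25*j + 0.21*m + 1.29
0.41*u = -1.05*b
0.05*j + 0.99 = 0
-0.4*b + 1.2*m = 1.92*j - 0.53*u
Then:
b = 66.29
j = -19.80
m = 65.39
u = -169.76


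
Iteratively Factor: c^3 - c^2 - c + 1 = (c + 1)*(c^2 - 2*c + 1) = (c - 1)*(c + 1)*(c - 1)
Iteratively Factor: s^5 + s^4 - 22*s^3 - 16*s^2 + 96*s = (s + 4)*(s^4 - 3*s^3 - 10*s^2 + 24*s) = (s + 3)*(s + 4)*(s^3 - 6*s^2 + 8*s) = (s - 2)*(s + 3)*(s + 4)*(s^2 - 4*s) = (s - 4)*(s - 2)*(s + 3)*(s + 4)*(s)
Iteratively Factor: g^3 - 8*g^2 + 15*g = (g - 3)*(g^2 - 5*g) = g*(g - 3)*(g - 5)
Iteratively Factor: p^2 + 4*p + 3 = (p + 1)*(p + 3)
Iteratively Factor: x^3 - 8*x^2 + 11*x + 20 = (x - 4)*(x^2 - 4*x - 5) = (x - 5)*(x - 4)*(x + 1)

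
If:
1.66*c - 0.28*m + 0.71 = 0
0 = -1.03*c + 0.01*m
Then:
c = 0.03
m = 2.69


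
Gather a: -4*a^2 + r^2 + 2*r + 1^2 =-4*a^2 + r^2 + 2*r + 1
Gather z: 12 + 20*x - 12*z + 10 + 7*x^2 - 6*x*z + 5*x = 7*x^2 + 25*x + z*(-6*x - 12) + 22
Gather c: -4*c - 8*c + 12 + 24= 36 - 12*c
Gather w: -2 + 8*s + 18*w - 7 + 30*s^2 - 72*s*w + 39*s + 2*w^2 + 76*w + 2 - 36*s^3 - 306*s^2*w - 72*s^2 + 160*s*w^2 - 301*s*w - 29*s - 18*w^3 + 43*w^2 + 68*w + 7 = -36*s^3 - 42*s^2 + 18*s - 18*w^3 + w^2*(160*s + 45) + w*(-306*s^2 - 373*s + 162)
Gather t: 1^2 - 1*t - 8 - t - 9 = -2*t - 16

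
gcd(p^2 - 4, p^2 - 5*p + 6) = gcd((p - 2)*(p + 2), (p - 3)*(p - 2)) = p - 2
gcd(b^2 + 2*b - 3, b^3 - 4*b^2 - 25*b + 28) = b - 1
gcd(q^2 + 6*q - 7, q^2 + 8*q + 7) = q + 7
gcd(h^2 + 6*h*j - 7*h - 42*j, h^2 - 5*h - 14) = h - 7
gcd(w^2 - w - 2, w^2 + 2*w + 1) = w + 1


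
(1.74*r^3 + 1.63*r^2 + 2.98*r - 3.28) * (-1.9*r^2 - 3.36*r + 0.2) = -3.306*r^5 - 8.9434*r^4 - 10.7908*r^3 - 3.4548*r^2 + 11.6168*r - 0.656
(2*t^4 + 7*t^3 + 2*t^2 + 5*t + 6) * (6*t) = 12*t^5 + 42*t^4 + 12*t^3 + 30*t^2 + 36*t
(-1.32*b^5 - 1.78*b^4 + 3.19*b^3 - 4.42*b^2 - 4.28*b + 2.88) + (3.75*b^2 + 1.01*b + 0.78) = -1.32*b^5 - 1.78*b^4 + 3.19*b^3 - 0.67*b^2 - 3.27*b + 3.66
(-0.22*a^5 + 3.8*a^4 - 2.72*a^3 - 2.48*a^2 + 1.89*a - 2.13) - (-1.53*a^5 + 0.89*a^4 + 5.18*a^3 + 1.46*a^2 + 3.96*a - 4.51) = 1.31*a^5 + 2.91*a^4 - 7.9*a^3 - 3.94*a^2 - 2.07*a + 2.38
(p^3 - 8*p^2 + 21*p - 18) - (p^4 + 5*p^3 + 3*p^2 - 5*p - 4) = -p^4 - 4*p^3 - 11*p^2 + 26*p - 14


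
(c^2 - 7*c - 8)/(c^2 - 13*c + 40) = (c + 1)/(c - 5)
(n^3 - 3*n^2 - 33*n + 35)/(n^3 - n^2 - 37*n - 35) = (n - 1)/(n + 1)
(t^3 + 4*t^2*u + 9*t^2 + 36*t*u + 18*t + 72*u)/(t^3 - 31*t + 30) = (t^2 + 4*t*u + 3*t + 12*u)/(t^2 - 6*t + 5)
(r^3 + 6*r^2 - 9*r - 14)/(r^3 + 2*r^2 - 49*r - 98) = (r^2 - r - 2)/(r^2 - 5*r - 14)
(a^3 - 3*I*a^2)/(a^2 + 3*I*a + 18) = a^2/(a + 6*I)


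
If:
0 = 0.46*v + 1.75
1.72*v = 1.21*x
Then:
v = -3.80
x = -5.41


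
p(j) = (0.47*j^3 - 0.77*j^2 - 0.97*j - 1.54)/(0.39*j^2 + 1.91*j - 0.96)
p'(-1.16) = -0.71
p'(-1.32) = -0.96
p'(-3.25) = -7.73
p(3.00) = 0.16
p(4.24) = 1.15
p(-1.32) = 0.96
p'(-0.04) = 3.51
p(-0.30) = 0.89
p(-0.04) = 1.45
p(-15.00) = -30.04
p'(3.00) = 0.78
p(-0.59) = 0.68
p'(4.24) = 0.84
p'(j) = (-0.78*j - 1.91)*(0.47*j^3 - 0.77*j^2 - 0.97*j - 1.54)/(0.39*j^2 + 1.91*j - 0.96)^2 + (1.41*j^2 - 1.54*j - 0.97)/(0.39*j^2 + 1.91*j - 0.96)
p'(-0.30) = 1.25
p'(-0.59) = 0.29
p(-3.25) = 7.43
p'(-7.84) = -5.27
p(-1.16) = 0.82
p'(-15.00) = 0.78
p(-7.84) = -33.31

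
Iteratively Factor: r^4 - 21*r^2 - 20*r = (r + 4)*(r^3 - 4*r^2 - 5*r) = r*(r + 4)*(r^2 - 4*r - 5) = r*(r + 1)*(r + 4)*(r - 5)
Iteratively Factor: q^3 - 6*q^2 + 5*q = (q - 1)*(q^2 - 5*q) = (q - 5)*(q - 1)*(q)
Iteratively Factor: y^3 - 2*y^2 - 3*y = (y - 3)*(y^2 + y) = y*(y - 3)*(y + 1)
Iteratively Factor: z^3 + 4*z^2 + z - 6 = (z + 3)*(z^2 + z - 2) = (z - 1)*(z + 3)*(z + 2)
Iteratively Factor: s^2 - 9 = (s + 3)*(s - 3)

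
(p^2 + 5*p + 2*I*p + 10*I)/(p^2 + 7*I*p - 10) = (p + 5)/(p + 5*I)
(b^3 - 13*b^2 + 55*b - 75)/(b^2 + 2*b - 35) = (b^2 - 8*b + 15)/(b + 7)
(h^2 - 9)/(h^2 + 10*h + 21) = (h - 3)/(h + 7)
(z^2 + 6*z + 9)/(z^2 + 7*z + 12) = (z + 3)/(z + 4)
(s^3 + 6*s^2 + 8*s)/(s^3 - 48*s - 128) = s*(s + 2)/(s^2 - 4*s - 32)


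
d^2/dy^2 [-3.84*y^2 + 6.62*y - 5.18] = -7.68000000000000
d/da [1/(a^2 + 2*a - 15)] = 2*(-a - 1)/(a^2 + 2*a - 15)^2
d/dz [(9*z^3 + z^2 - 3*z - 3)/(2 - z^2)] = (-9*z^4 + 51*z^2 - 2*z - 6)/(z^4 - 4*z^2 + 4)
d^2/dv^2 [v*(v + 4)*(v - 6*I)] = 6*v + 8 - 12*I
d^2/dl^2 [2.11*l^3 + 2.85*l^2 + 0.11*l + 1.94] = 12.66*l + 5.7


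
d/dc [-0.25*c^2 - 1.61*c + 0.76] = -0.5*c - 1.61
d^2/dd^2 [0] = 0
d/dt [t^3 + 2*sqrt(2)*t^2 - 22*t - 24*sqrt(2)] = 3*t^2 + 4*sqrt(2)*t - 22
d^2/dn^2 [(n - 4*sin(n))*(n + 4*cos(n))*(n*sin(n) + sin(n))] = -n^3*sin(n) - n^2*sin(n) - 8*sqrt(2)*n^2*sin(2*n + pi/4) + 6*n^2*cos(n) + 6*n*sin(n) - 24*n*sin(2*n) + 8*n*cos(n) + 8*n*cos(2*n) - 36*n*cos(3*n) + 10*sin(n) - 24*sin(3*n) + 4*cos(n) + 8*cos(2*n) - 36*cos(3*n) + 4*sqrt(2)*cos(2*n + pi/4) - 4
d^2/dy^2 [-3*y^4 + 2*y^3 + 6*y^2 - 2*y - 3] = -36*y^2 + 12*y + 12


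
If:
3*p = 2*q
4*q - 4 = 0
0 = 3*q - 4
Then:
No Solution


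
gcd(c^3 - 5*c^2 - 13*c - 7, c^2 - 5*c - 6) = c + 1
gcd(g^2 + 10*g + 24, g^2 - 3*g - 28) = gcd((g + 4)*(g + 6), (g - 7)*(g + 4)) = g + 4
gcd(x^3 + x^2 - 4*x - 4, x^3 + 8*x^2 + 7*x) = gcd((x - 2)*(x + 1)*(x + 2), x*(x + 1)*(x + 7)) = x + 1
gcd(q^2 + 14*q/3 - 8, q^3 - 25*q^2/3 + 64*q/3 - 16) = q - 4/3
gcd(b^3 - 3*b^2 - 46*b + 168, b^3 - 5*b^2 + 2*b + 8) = b - 4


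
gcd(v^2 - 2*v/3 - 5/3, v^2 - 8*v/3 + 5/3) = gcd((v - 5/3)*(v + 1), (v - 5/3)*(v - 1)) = v - 5/3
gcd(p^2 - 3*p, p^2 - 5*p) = p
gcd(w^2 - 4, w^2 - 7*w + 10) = w - 2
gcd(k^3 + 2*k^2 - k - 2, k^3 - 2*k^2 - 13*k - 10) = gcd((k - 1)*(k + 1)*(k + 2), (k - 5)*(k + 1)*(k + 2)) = k^2 + 3*k + 2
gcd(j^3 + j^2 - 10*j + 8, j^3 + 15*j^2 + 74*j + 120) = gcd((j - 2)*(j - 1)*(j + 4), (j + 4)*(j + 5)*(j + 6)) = j + 4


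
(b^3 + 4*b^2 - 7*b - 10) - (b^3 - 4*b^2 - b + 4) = 8*b^2 - 6*b - 14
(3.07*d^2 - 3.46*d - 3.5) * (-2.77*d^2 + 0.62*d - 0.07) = -8.5039*d^4 + 11.4876*d^3 + 7.3349*d^2 - 1.9278*d + 0.245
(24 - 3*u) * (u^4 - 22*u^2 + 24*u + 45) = -3*u^5 + 24*u^4 + 66*u^3 - 600*u^2 + 441*u + 1080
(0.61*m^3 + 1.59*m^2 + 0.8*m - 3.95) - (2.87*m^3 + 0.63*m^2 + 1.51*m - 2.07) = -2.26*m^3 + 0.96*m^2 - 0.71*m - 1.88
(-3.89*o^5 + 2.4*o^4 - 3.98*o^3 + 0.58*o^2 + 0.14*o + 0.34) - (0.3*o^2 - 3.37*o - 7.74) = -3.89*o^5 + 2.4*o^4 - 3.98*o^3 + 0.28*o^2 + 3.51*o + 8.08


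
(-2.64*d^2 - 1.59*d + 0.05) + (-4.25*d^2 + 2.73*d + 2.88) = -6.89*d^2 + 1.14*d + 2.93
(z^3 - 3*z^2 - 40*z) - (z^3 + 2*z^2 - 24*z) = -5*z^2 - 16*z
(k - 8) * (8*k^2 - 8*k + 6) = 8*k^3 - 72*k^2 + 70*k - 48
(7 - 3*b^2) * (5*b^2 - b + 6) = -15*b^4 + 3*b^3 + 17*b^2 - 7*b + 42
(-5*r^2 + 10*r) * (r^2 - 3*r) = -5*r^4 + 25*r^3 - 30*r^2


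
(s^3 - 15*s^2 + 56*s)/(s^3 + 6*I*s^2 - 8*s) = (s^2 - 15*s + 56)/(s^2 + 6*I*s - 8)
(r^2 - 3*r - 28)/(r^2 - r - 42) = (r + 4)/(r + 6)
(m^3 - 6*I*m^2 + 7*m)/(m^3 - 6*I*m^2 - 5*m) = (-m^2 + 6*I*m - 7)/(-m^2 + 6*I*m + 5)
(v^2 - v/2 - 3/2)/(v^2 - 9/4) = 2*(v + 1)/(2*v + 3)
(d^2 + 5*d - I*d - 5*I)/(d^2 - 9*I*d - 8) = (d + 5)/(d - 8*I)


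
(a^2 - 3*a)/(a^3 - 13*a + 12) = a/(a^2 + 3*a - 4)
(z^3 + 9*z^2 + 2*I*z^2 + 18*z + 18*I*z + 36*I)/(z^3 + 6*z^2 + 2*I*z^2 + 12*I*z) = (z + 3)/z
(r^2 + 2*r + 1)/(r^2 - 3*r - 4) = (r + 1)/(r - 4)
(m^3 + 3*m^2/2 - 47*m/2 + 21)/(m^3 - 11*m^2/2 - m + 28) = (m^2 + 5*m - 6)/(m^2 - 2*m - 8)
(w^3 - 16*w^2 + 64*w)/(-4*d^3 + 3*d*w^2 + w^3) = w*(w^2 - 16*w + 64)/(-4*d^3 + 3*d*w^2 + w^3)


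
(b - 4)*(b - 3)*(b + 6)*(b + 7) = b^4 + 6*b^3 - 37*b^2 - 138*b + 504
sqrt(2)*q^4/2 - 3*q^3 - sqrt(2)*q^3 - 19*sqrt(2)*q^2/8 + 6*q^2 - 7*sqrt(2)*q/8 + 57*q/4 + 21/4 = (q - 7/2)*(q + 1/2)*(q - 3*sqrt(2))*(sqrt(2)*q/2 + sqrt(2)/2)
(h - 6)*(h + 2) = h^2 - 4*h - 12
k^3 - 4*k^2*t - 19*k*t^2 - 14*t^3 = (k - 7*t)*(k + t)*(k + 2*t)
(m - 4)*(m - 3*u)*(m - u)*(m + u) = m^4 - 3*m^3*u - 4*m^3 - m^2*u^2 + 12*m^2*u + 3*m*u^3 + 4*m*u^2 - 12*u^3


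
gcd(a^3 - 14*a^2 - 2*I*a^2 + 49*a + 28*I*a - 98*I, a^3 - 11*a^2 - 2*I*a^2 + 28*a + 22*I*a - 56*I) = a^2 + a*(-7 - 2*I) + 14*I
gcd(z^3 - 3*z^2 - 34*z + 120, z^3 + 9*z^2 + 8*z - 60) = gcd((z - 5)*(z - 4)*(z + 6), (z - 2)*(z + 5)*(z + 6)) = z + 6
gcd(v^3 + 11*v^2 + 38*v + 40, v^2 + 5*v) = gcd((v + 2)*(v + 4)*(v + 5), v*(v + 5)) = v + 5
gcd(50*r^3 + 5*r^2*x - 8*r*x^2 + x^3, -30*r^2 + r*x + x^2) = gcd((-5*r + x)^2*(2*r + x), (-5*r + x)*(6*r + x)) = -5*r + x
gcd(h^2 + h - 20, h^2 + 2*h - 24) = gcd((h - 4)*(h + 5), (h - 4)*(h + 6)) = h - 4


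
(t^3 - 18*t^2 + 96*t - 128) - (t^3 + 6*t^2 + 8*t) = -24*t^2 + 88*t - 128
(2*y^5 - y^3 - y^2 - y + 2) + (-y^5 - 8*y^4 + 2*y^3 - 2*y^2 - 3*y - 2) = y^5 - 8*y^4 + y^3 - 3*y^2 - 4*y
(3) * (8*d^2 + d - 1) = 24*d^2 + 3*d - 3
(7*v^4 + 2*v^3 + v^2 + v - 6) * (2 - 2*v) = -14*v^5 + 10*v^4 + 2*v^3 + 14*v - 12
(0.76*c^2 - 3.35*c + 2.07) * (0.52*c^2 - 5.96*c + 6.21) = 0.3952*c^4 - 6.2716*c^3 + 25.762*c^2 - 33.1407*c + 12.8547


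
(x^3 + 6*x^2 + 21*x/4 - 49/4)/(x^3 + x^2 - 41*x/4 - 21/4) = (2*x^2 + 5*x - 7)/(2*x^2 - 5*x - 3)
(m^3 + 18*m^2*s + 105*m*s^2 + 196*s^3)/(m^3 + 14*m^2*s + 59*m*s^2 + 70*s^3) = (m^2 + 11*m*s + 28*s^2)/(m^2 + 7*m*s + 10*s^2)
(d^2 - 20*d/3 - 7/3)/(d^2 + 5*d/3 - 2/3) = (3*d^2 - 20*d - 7)/(3*d^2 + 5*d - 2)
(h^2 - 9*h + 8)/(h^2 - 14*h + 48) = (h - 1)/(h - 6)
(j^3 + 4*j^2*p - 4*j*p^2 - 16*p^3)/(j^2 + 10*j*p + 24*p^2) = (j^2 - 4*p^2)/(j + 6*p)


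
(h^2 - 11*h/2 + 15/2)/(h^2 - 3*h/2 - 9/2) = (2*h - 5)/(2*h + 3)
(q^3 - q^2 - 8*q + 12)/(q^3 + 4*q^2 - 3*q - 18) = (q - 2)/(q + 3)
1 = 1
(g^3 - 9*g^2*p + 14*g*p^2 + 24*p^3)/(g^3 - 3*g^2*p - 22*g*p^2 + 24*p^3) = (-g^2 + 3*g*p + 4*p^2)/(-g^2 - 3*g*p + 4*p^2)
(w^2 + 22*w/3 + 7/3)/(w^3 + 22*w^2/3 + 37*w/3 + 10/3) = (w + 7)/(w^2 + 7*w + 10)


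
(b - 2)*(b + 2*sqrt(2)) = b^2 - 2*b + 2*sqrt(2)*b - 4*sqrt(2)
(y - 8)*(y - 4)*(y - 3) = y^3 - 15*y^2 + 68*y - 96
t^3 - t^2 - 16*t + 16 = (t - 4)*(t - 1)*(t + 4)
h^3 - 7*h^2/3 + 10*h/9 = h*(h - 5/3)*(h - 2/3)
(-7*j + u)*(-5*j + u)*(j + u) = 35*j^3 + 23*j^2*u - 11*j*u^2 + u^3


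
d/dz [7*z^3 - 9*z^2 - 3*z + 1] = 21*z^2 - 18*z - 3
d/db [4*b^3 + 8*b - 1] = 12*b^2 + 8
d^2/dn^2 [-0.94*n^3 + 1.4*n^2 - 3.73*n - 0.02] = 2.8 - 5.64*n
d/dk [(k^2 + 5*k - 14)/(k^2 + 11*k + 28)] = 6/(k^2 + 8*k + 16)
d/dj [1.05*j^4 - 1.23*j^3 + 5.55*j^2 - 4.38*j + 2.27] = 4.2*j^3 - 3.69*j^2 + 11.1*j - 4.38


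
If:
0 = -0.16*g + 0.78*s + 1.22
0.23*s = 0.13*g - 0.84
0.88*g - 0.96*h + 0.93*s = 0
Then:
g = 5.80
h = 4.95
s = -0.37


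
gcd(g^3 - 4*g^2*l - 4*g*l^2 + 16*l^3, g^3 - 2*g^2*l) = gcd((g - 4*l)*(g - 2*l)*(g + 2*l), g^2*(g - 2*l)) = g - 2*l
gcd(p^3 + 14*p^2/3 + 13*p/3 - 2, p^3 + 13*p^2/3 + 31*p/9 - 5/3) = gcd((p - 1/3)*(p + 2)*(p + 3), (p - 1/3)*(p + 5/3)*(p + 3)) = p^2 + 8*p/3 - 1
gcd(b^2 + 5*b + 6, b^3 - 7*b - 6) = b + 2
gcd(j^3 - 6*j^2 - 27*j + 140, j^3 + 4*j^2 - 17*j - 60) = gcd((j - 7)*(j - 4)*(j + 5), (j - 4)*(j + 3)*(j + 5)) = j^2 + j - 20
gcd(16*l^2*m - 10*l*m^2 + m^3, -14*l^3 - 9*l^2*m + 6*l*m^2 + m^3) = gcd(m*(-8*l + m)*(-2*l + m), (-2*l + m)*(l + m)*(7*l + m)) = 2*l - m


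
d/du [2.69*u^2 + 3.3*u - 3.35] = 5.38*u + 3.3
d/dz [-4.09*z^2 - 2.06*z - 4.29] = -8.18*z - 2.06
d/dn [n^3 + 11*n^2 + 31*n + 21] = 3*n^2 + 22*n + 31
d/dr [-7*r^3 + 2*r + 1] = 2 - 21*r^2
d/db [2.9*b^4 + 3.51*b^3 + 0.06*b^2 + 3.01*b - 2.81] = 11.6*b^3 + 10.53*b^2 + 0.12*b + 3.01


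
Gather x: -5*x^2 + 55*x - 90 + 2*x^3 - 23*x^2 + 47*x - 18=2*x^3 - 28*x^2 + 102*x - 108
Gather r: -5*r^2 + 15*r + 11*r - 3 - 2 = -5*r^2 + 26*r - 5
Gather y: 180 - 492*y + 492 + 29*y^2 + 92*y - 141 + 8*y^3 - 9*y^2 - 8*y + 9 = 8*y^3 + 20*y^2 - 408*y + 540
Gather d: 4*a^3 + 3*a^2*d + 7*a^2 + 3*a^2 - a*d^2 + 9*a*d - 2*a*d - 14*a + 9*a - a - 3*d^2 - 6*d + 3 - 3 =4*a^3 + 10*a^2 - 6*a + d^2*(-a - 3) + d*(3*a^2 + 7*a - 6)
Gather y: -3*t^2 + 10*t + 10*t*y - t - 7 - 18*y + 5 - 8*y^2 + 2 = -3*t^2 + 9*t - 8*y^2 + y*(10*t - 18)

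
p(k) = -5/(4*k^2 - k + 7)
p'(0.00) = -0.10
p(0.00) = -0.71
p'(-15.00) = 0.00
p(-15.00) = -0.00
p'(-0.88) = -0.33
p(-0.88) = -0.46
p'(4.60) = 0.02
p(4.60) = -0.06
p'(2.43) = 0.12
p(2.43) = -0.18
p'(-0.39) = -0.32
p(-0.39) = -0.63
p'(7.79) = 0.01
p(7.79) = -0.02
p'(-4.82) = -0.02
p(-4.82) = -0.05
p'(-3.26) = -0.05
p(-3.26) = -0.09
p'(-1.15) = -0.28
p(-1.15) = -0.37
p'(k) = -5*(1 - 8*k)/(4*k^2 - k + 7)^2 = 5*(8*k - 1)/(4*k^2 - k + 7)^2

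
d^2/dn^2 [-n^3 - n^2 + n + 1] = -6*n - 2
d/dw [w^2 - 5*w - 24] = 2*w - 5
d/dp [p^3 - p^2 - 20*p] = 3*p^2 - 2*p - 20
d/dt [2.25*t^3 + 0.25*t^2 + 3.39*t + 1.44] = 6.75*t^2 + 0.5*t + 3.39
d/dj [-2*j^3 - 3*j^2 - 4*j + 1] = -6*j^2 - 6*j - 4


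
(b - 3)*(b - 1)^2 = b^3 - 5*b^2 + 7*b - 3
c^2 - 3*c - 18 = (c - 6)*(c + 3)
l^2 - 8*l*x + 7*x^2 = (l - 7*x)*(l - x)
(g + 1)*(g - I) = g^2 + g - I*g - I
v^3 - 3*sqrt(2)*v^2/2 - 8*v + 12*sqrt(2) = (v - 2*sqrt(2))*(v - 3*sqrt(2)/2)*(v + 2*sqrt(2))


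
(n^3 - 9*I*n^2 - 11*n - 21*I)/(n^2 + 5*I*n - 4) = (n^2 - 10*I*n - 21)/(n + 4*I)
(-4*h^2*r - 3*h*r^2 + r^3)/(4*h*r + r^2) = (-4*h^2 - 3*h*r + r^2)/(4*h + r)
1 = 1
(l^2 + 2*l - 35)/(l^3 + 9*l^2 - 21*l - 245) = 1/(l + 7)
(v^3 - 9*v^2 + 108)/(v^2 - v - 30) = (v^2 - 3*v - 18)/(v + 5)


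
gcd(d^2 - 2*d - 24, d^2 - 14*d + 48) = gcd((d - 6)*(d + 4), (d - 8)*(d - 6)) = d - 6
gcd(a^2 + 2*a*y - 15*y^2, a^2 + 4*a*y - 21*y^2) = -a + 3*y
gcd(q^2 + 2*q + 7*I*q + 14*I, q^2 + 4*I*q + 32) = 1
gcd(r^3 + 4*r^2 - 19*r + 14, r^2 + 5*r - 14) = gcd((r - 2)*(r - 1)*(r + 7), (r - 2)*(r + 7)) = r^2 + 5*r - 14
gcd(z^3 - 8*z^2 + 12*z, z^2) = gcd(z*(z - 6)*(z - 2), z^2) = z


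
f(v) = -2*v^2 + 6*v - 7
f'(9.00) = -30.00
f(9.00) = -115.00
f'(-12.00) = 54.00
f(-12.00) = -367.00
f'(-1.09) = 10.36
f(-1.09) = -15.92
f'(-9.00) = 42.00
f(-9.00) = -223.00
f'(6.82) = -21.28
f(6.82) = -59.10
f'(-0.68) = 8.72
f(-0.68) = -12.00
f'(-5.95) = 29.80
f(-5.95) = -113.50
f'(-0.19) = 6.76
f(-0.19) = -8.21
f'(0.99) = 2.04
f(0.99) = -3.02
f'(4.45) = -11.80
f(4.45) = -19.90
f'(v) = 6 - 4*v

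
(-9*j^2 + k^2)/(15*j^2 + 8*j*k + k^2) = (-3*j + k)/(5*j + k)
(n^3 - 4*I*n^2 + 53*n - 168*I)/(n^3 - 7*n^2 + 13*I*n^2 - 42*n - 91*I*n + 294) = (n^2 - 11*I*n - 24)/(n^2 + n*(-7 + 6*I) - 42*I)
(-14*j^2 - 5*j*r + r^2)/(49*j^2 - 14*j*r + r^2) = (2*j + r)/(-7*j + r)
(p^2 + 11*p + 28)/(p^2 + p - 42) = (p + 4)/(p - 6)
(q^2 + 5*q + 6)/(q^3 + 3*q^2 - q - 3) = (q + 2)/(q^2 - 1)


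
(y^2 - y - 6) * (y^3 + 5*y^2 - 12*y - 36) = y^5 + 4*y^4 - 23*y^3 - 54*y^2 + 108*y + 216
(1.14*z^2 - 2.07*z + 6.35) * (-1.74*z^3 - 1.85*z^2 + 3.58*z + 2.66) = -1.9836*z^5 + 1.4928*z^4 - 3.1383*z^3 - 16.1257*z^2 + 17.2268*z + 16.891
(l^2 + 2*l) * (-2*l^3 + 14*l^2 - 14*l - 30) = -2*l^5 + 10*l^4 + 14*l^3 - 58*l^2 - 60*l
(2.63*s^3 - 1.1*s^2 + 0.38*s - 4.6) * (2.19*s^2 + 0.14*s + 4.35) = 5.7597*s^5 - 2.0408*s^4 + 12.1187*s^3 - 14.8058*s^2 + 1.009*s - 20.01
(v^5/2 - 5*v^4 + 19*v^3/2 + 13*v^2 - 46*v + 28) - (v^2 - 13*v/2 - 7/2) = v^5/2 - 5*v^4 + 19*v^3/2 + 12*v^2 - 79*v/2 + 63/2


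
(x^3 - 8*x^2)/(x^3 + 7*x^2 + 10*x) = x*(x - 8)/(x^2 + 7*x + 10)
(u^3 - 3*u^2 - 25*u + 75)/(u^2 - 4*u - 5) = (u^2 + 2*u - 15)/(u + 1)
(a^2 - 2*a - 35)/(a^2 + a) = (a^2 - 2*a - 35)/(a*(a + 1))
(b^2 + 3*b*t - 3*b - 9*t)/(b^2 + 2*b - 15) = (b + 3*t)/(b + 5)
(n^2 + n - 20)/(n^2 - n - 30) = (n - 4)/(n - 6)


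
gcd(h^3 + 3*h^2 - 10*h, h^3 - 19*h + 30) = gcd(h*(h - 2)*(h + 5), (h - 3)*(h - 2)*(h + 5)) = h^2 + 3*h - 10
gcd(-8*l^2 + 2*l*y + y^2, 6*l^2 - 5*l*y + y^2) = -2*l + y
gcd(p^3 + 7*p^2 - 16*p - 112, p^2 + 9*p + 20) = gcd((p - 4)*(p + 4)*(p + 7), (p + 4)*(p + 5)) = p + 4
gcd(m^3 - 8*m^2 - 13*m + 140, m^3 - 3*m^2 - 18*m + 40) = m^2 - m - 20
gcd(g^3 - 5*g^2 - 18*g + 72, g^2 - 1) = 1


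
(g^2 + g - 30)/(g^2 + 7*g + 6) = (g - 5)/(g + 1)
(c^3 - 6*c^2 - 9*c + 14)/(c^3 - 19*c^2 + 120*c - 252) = (c^2 + c - 2)/(c^2 - 12*c + 36)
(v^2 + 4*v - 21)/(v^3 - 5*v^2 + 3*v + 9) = (v + 7)/(v^2 - 2*v - 3)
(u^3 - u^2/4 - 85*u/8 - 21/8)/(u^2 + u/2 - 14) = (4*u^2 + 13*u + 3)/(4*(u + 4))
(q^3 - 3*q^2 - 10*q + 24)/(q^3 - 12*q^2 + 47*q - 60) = (q^2 + q - 6)/(q^2 - 8*q + 15)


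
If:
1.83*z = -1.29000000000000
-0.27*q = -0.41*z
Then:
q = -1.07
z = -0.70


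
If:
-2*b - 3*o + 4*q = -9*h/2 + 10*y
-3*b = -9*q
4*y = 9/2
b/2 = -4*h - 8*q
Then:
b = 3*q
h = -19*q/8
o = -203*q/48 - 15/4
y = 9/8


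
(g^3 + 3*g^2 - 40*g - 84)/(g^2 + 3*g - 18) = (g^3 + 3*g^2 - 40*g - 84)/(g^2 + 3*g - 18)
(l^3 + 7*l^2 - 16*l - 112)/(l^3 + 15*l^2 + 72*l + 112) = (l - 4)/(l + 4)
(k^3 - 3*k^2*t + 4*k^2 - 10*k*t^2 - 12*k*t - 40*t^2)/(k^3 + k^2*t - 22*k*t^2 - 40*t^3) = (k + 4)/(k + 4*t)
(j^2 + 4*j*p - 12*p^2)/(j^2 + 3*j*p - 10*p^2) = (j + 6*p)/(j + 5*p)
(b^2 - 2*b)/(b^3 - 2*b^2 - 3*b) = (2 - b)/(-b^2 + 2*b + 3)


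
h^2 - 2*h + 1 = (h - 1)^2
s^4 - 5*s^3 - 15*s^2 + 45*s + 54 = (s - 6)*(s - 3)*(s + 1)*(s + 3)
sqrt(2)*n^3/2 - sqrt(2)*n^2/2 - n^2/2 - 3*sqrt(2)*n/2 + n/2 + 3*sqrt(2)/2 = (n - 1)*(n - 3*sqrt(2)/2)*(sqrt(2)*n/2 + 1)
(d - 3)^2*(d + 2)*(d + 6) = d^4 + 2*d^3 - 27*d^2 + 108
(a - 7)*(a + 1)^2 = a^3 - 5*a^2 - 13*a - 7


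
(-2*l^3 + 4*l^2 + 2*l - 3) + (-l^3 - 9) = -3*l^3 + 4*l^2 + 2*l - 12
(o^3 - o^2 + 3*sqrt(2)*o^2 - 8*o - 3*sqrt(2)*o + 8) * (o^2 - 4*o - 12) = o^5 - 5*o^4 + 3*sqrt(2)*o^4 - 15*sqrt(2)*o^3 - 16*o^3 - 24*sqrt(2)*o^2 + 52*o^2 + 36*sqrt(2)*o + 64*o - 96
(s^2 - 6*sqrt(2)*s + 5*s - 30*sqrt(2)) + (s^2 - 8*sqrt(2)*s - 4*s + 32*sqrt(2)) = 2*s^2 - 14*sqrt(2)*s + s + 2*sqrt(2)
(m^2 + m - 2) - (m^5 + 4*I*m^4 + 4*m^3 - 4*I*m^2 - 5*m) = -m^5 - 4*I*m^4 - 4*m^3 + m^2 + 4*I*m^2 + 6*m - 2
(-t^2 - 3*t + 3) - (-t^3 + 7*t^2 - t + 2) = t^3 - 8*t^2 - 2*t + 1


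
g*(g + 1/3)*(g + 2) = g^3 + 7*g^2/3 + 2*g/3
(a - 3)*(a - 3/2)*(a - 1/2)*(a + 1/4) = a^4 - 19*a^3/4 + 11*a^2/2 - 9*a/16 - 9/16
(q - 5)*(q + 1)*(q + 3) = q^3 - q^2 - 17*q - 15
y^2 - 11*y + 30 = (y - 6)*(y - 5)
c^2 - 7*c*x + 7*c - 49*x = (c + 7)*(c - 7*x)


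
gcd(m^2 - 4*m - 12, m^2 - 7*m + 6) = m - 6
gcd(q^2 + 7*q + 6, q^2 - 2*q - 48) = q + 6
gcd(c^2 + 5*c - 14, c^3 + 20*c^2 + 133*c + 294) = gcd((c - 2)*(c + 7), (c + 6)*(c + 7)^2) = c + 7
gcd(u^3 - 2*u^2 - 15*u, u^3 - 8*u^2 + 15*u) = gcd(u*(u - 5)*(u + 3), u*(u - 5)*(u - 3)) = u^2 - 5*u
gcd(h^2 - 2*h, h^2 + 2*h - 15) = 1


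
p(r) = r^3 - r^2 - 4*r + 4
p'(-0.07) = -3.85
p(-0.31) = 5.11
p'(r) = 3*r^2 - 2*r - 4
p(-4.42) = -84.21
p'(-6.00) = 116.00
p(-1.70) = 3.00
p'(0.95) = -3.19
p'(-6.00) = 116.00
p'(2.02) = 4.20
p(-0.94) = 6.05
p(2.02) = 0.08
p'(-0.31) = -3.09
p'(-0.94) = 0.53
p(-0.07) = 4.27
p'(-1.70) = 8.07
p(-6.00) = -224.00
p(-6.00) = -224.00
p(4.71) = 67.46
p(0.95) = 0.15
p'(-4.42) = 63.45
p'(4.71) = 53.13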